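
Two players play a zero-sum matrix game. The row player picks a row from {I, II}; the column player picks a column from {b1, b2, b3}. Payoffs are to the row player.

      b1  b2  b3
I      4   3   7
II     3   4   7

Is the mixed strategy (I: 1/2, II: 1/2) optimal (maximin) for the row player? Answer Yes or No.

Against b1 this mix gives (1/2)·4 + (1/2)·3 = 7/2.
Against b2 this mix gives (1/2)·3 + (1/2)·4 = 7/2.
Against b3 this mix gives (1/2)·7 + (1/2)·7 = 7.
All of the column player's active replies (b1, b2) yield 7/2, and no column does worse for the row player. The mix makes the column player indifferent and guarantees 7/2, so it is optimal.

Yes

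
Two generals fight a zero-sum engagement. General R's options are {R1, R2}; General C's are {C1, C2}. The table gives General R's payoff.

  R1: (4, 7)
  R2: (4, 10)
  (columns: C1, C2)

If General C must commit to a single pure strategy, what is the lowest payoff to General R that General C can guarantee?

4

Column maxima: C1 → 4, C2 → 10.
The smallest of these is 4.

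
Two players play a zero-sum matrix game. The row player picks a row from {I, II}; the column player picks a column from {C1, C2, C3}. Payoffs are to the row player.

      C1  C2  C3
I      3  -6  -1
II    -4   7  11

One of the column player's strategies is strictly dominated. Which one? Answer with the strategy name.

C2 holds the row player's payoff strictly below C3 in every row: -6 < -1, 7 < 11.
So C3 is strictly dominated for the column player.

C3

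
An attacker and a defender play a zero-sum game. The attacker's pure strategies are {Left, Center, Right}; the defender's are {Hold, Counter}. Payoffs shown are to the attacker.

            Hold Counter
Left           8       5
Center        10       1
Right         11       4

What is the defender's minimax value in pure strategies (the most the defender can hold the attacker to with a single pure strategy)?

5

Column maxima: Hold → 11, Counter → 5.
The smallest of these is 5.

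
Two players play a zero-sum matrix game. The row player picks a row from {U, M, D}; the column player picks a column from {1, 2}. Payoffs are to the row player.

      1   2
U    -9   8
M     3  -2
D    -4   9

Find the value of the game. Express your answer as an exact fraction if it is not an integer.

19/18

Row minima: U → -9, M → -2, D → -4; maximin = -2.
Column maxima: 1 → 3, 2 → 9; minimax = 3.
-2 ≠ 3, so there is no saddle point; optimal play is mixed.
U is strictly dominated by D, so the row player never plays it.
On the remaining 2×2 (M, D vs 1, 2):
Let the row player play M with probability p. Expected payoff against 1: 3p + (-4)(1−p) = 7p − 4; against 2: (-2)p + 9(1−p) = −11p + 9.
Setting these equal: 7p − 4 = −11p + 9 ⇒ 18p = 13 ⇒ p = 13/18, and the value is (7)·(13/18) − 4 = 19/18.
For the column player: with q = P(1), equating M's and D's payoffs gives 5q − 2 = −13q + 9 ⇒ q = 11/18.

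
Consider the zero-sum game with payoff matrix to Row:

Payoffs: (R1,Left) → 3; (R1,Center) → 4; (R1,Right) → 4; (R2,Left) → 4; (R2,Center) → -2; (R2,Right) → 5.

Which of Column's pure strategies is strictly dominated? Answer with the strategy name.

Right

Left holds Row's payoff strictly below Right in every row: 3 < 4, 4 < 5.
So Right is strictly dominated for Column.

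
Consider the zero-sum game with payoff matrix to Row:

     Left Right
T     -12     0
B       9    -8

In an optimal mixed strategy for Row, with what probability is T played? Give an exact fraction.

17/29

Row minima: T → -12, B → -8; maximin = -8.
Column maxima: Left → 9, Right → 0; minimax = 0.
-8 ≠ 0, so there is no saddle point; optimal play is mixed.
Let Row play T with probability p. Expected payoff against Left: (-12)p + 9(1−p) = −21p + 9; against Right: 0p + (-8)(1−p) = 8p − 8.
Setting these equal: −21p + 9 = 8p − 8 ⇒ −29p = -17 ⇒ p = 17/29, and the value is (-21)·(17/29) + 9 = -96/29.
For Column: with q = P(Left), equating T's and B's payoffs gives −12q = 17q − 8 ⇒ q = 8/29.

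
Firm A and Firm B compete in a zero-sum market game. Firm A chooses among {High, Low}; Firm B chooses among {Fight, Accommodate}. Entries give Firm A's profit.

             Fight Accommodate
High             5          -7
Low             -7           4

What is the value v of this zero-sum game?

-29/23

Row minima: High → -7, Low → -7; maximin = -7.
Column maxima: Fight → 5, Accommodate → 4; minimax = 4.
-7 ≠ 4, so there is no saddle point; optimal play is mixed.
Let Firm A play High with probability p. Expected payoff against Fight: 5p + (-7)(1−p) = 12p − 7; against Accommodate: (-7)p + 4(1−p) = −11p + 4.
Setting these equal: 12p − 7 = −11p + 4 ⇒ 23p = 11 ⇒ p = 11/23, and the value is (12)·(11/23) − 7 = -29/23.
For Firm B: with q = P(Fight), equating High's and Low's payoffs gives 12q − 7 = −11q + 4 ⇒ q = 11/23.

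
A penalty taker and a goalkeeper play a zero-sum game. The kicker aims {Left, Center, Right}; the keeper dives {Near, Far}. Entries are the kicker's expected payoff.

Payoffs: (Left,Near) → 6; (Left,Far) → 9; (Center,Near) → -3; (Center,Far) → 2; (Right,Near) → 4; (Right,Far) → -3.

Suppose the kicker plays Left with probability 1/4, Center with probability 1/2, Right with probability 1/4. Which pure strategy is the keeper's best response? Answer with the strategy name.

Near

If the keeper plays Near, the kicker's expected payoff is (1/4)·6 + (1/2)·(-3) + (1/4)·4 = 1.
If the keeper plays Far, the kicker's expected payoff is (1/4)·9 + (1/2)·2 + (1/4)·(-3) = 5/2.
The keeper minimizes the kicker's payoff; the smallest is 1, so the best response is Near.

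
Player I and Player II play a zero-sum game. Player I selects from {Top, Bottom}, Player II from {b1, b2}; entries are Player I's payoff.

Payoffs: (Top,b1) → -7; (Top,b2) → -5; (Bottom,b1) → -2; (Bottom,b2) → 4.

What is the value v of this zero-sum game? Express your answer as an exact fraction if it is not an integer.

-2

Row minima: Top → -7, Bottom → -2; maximin = -2.
Column maxima: b1 → -2, b2 → 4; minimax = -2.
Since maximin = minimax = -2, there is a saddle point and the value is -2.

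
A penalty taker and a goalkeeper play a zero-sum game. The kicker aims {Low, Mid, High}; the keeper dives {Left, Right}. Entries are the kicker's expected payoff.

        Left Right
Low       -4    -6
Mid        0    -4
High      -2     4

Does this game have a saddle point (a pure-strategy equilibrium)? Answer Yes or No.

No

Row minima: Low → -6, Mid → -4, High → -2; maximin = -2.
Column maxima: Left → 0, Right → 4; minimax = 0.
-2 ≠ 0, so no pure-strategy equilibrium exists.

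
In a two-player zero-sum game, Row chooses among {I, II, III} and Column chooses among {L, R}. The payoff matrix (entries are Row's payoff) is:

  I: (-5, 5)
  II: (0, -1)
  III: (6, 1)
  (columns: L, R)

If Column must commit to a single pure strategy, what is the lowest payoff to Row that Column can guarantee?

Column maxima: L → 6, R → 5.
The smallest of these is 5.

5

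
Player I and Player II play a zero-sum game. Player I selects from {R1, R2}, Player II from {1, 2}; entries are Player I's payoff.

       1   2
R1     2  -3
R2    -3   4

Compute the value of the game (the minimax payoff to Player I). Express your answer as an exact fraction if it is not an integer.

-1/12

Row minima: R1 → -3, R2 → -3; maximin = -3.
Column maxima: 1 → 2, 2 → 4; minimax = 2.
-3 ≠ 2, so there is no saddle point; optimal play is mixed.
Let Player I play R1 with probability p. Expected payoff against 1: 2p + (-3)(1−p) = 5p − 3; against 2: (-3)p + 4(1−p) = −7p + 4.
Setting these equal: 5p − 3 = −7p + 4 ⇒ 12p = 7 ⇒ p = 7/12, and the value is (5)·(7/12) − 3 = -1/12.
For Player II: with q = P(1), equating R1's and R2's payoffs gives 5q − 3 = −7q + 4 ⇒ q = 7/12.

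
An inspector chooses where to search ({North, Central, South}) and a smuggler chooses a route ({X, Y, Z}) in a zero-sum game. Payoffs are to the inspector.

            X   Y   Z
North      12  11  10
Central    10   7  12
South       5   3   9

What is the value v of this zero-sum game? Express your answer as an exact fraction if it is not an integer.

31/3

Row minima: North → 10, Central → 7, South → 3; maximin = 10.
Column maxima: X → 12, Y → 11, Z → 12; minimax = 11.
10 ≠ 11, so there is no saddle point; optimal play is mixed.
South is strictly dominated by North, so the inspector never plays it.
X is strictly dominated by Y (it gives the inspector strictly more in every row), so the smuggler never plays it.
On the remaining 2×2 (North, Central vs Y, Z):
Let the inspector play North with probability p. Expected payoff against Y: 11p + 7(1−p) = 4p + 7; against Z: 10p + 12(1−p) = −2p + 12.
Setting these equal: 4p + 7 = −2p + 12 ⇒ 6p = 5 ⇒ p = 5/6, and the value is (4)·(5/6) + 7 = 31/3.
For the smuggler: with q = P(Y), equating North's and Central's payoffs gives q + 10 = −5q + 12 ⇒ q = 1/3.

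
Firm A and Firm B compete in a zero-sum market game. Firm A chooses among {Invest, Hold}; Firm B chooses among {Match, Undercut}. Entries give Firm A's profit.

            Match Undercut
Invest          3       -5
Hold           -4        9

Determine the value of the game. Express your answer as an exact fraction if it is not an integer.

Row minima: Invest → -5, Hold → -4; maximin = -4.
Column maxima: Match → 3, Undercut → 9; minimax = 3.
-4 ≠ 3, so there is no saddle point; optimal play is mixed.
Let Firm A play Invest with probability p. Expected payoff against Match: 3p + (-4)(1−p) = 7p − 4; against Undercut: (-5)p + 9(1−p) = −14p + 9.
Setting these equal: 7p − 4 = −14p + 9 ⇒ 21p = 13 ⇒ p = 13/21, and the value is (7)·(13/21) − 4 = 1/3.
For Firm B: with q = P(Match), equating Invest's and Hold's payoffs gives 8q − 5 = −13q + 9 ⇒ q = 2/3.

1/3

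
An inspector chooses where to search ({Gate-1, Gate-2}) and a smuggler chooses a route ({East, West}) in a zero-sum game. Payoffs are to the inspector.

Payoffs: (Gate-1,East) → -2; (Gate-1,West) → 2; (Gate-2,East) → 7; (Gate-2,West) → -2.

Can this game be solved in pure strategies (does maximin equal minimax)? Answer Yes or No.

No

Row minima: Gate-1 → -2, Gate-2 → -2; maximin = -2.
Column maxima: East → 7, West → 2; minimax = 2.
-2 ≠ 2, so no pure-strategy equilibrium exists.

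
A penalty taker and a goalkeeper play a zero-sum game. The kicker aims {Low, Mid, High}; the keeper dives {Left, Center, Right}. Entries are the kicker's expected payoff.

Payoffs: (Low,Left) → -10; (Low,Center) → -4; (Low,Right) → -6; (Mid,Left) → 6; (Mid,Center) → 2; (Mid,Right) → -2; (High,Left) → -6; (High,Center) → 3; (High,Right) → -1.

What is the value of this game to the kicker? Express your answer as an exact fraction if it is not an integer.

Row minima: Low → -10, Mid → -2, High → -6; maximin = -2.
Column maxima: Left → 6, Center → 3, Right → -1; minimax = -1.
-2 ≠ -1, so there is no saddle point; optimal play is mixed.
Low is strictly dominated by Mid, so the kicker never plays it.
Center is strictly dominated by Right (it gives the kicker strictly more in every row), so the keeper never plays it.
On the remaining 2×2 (Mid, High vs Left, Right):
Let the kicker play Mid with probability p. Expected payoff against Left: 6p + (-6)(1−p) = 12p − 6; against Right: (-2)p + (-1)(1−p) = −p − 1.
Setting these equal: 12p − 6 = −p − 1 ⇒ 13p = 5 ⇒ p = 5/13, and the value is (12)·(5/13) − 6 = -18/13.
For the keeper: with q = P(Left), equating Mid's and High's payoffs gives 8q − 2 = −5q − 1 ⇒ q = 1/13.

-18/13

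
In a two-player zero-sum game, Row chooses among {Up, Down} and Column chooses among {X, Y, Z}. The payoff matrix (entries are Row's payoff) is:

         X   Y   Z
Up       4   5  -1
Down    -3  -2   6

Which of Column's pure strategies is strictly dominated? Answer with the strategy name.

Y

X holds Row's payoff strictly below Y in every row: 4 < 5, -3 < -2.
So Y is strictly dominated for Column.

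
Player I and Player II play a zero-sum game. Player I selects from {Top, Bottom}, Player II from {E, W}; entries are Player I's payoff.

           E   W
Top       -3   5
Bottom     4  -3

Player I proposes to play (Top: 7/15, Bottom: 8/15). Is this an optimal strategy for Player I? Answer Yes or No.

Against E this mix gives (7/15)·(-3) + (8/15)·4 = 11/15.
Against W this mix gives (7/15)·5 + (8/15)·(-3) = 11/15.
All of Player II's active replies (E, W) yield 11/15, and no column does worse for Player I. The mix makes Player II indifferent and guarantees 11/15, so it is optimal.

Yes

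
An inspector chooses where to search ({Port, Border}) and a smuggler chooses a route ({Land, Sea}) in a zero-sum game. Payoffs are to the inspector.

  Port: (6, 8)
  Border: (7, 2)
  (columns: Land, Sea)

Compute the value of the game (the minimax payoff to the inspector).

Row minima: Port → 6, Border → 2; maximin = 6.
Column maxima: Land → 7, Sea → 8; minimax = 7.
6 ≠ 7, so there is no saddle point; optimal play is mixed.
Let the inspector play Port with probability p. Expected payoff against Land: 6p + 7(1−p) = −p + 7; against Sea: 8p + 2(1−p) = 6p + 2.
Setting these equal: −p + 7 = 6p + 2 ⇒ −7p = -5 ⇒ p = 5/7, and the value is (-1)·(5/7) + 7 = 44/7.
For the smuggler: with q = P(Land), equating Port's and Border's payoffs gives −2q + 8 = 5q + 2 ⇒ q = 6/7.

44/7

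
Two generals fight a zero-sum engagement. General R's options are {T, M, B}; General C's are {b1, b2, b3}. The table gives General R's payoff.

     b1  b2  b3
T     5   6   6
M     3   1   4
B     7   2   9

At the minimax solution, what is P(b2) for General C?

1/3

Row minima: T → 5, M → 1, B → 2; maximin = 5.
Column maxima: b1 → 7, b2 → 6, b3 → 9; minimax = 6.
5 ≠ 6, so there is no saddle point; optimal play is mixed.
M is strictly dominated by T, so General R never plays it.
b3 is strictly dominated by b1 (it gives General R strictly more in every row), so General C never plays it.
On the remaining 2×2 (T, B vs b1, b2):
Let General R play T with probability p. Expected payoff against b1: 5p + 7(1−p) = −2p + 7; against b2: 6p + 2(1−p) = 4p + 2.
Setting these equal: −2p + 7 = 4p + 2 ⇒ −6p = -5 ⇒ p = 5/6, and the value is (-2)·(5/6) + 7 = 16/3.
For General C: with q = P(b1), equating T's and B's payoffs gives −q + 6 = 5q + 2 ⇒ q = 2/3.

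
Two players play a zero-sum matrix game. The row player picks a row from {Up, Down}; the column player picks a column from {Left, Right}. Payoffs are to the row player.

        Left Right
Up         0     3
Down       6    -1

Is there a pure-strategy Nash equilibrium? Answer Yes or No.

No

Row minima: Up → 0, Down → -1; maximin = 0.
Column maxima: Left → 6, Right → 3; minimax = 3.
0 ≠ 3, so no pure-strategy equilibrium exists.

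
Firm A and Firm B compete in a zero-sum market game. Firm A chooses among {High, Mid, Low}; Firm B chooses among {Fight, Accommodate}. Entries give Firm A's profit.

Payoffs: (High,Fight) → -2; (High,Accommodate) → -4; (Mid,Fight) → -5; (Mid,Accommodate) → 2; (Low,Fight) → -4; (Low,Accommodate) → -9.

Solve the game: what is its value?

-8/3

Row minima: High → -4, Mid → -5, Low → -9; maximin = -4.
Column maxima: Fight → -2, Accommodate → 2; minimax = -2.
-4 ≠ -2, so there is no saddle point; optimal play is mixed.
Low is strictly dominated by High, so Firm A never plays it.
On the remaining 2×2 (High, Mid vs Fight, Accommodate):
Let Firm A play High with probability p. Expected payoff against Fight: (-2)p + (-5)(1−p) = 3p − 5; against Accommodate: (-4)p + 2(1−p) = −6p + 2.
Setting these equal: 3p − 5 = −6p + 2 ⇒ 9p = 7 ⇒ p = 7/9, and the value is (3)·(7/9) − 5 = -8/3.
For Firm B: with q = P(Fight), equating High's and Mid's payoffs gives 2q − 4 = −7q + 2 ⇒ q = 2/3.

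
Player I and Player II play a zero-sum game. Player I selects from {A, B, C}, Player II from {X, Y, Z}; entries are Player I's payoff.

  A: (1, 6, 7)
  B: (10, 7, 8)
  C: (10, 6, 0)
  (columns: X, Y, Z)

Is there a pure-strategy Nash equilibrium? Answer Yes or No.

Row minima: A → 1, B → 7, C → 0; maximin = 7.
Column maxima: X → 10, Y → 7, Z → 8; minimax = 7.
maximin = minimax = 7, so a saddle point exists.

Yes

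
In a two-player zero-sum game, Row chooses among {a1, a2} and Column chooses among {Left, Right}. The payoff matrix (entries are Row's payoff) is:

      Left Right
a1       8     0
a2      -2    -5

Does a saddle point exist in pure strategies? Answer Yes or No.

Yes

Row minima: a1 → 0, a2 → -5; maximin = 0.
Column maxima: Left → 8, Right → 0; minimax = 0.
maximin = minimax = 0, so a saddle point exists.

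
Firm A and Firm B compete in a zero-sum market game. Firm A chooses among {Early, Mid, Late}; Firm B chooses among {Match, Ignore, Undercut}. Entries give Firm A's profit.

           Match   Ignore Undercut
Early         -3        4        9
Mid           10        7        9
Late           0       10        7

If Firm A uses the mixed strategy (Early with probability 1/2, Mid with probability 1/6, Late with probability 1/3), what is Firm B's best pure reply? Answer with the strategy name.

If Firm B plays Match, Firm A's expected payoff is (1/2)·(-3) + (1/6)·10 + (1/3)·0 = 1/6.
If Firm B plays Ignore, Firm A's expected payoff is (1/2)·4 + (1/6)·7 + (1/3)·10 = 13/2.
If Firm B plays Undercut, Firm A's expected payoff is (1/2)·9 + (1/6)·9 + (1/3)·7 = 25/3.
Firm B minimizes Firm A's payoff; the smallest is 1/6, so the best response is Match.

Match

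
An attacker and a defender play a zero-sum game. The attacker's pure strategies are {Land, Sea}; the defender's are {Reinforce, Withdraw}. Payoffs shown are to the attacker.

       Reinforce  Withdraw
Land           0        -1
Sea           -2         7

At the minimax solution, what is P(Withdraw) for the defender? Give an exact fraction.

1/5

Row minima: Land → -1, Sea → -2; maximin = -1.
Column maxima: Reinforce → 0, Withdraw → 7; minimax = 0.
-1 ≠ 0, so there is no saddle point; optimal play is mixed.
Let the attacker play Land with probability p. Expected payoff against Reinforce: 0p + (-2)(1−p) = 2p − 2; against Withdraw: (-1)p + 7(1−p) = −8p + 7.
Setting these equal: 2p − 2 = −8p + 7 ⇒ 10p = 9 ⇒ p = 9/10, and the value is (2)·(9/10) − 2 = -1/5.
For the defender: with q = P(Reinforce), equating Land's and Sea's payoffs gives q − 1 = −9q + 7 ⇒ q = 4/5.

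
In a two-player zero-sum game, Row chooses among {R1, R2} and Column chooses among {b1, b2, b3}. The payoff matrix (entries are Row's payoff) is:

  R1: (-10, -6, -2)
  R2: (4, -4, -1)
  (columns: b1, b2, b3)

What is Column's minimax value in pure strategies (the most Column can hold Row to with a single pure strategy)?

-4

Column maxima: b1 → 4, b2 → -4, b3 → -1.
The smallest of these is -4.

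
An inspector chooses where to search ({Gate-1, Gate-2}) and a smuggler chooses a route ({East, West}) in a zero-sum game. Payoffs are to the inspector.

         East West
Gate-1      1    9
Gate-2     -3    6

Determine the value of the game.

1

Row minima: Gate-1 → 1, Gate-2 → -3; maximin = 1.
Column maxima: East → 1, West → 9; minimax = 1.
Since maximin = minimax = 1, there is a saddle point and the value is 1.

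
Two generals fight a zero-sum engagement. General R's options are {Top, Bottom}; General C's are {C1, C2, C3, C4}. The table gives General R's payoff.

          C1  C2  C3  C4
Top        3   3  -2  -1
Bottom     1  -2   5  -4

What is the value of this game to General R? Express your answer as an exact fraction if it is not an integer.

-13/10

Row minima: Top → -2, Bottom → -4; maximin = -2.
Column maxima: C1 → 3, C2 → 3, C3 → 5, C4 → -1; minimax = -1.
-2 ≠ -1, so there is no saddle point; optimal play is mixed.
C1 is strictly dominated by C4 (it gives General R strictly more in every row), so General C never plays it.
C2 is strictly dominated by C4 (it gives General R strictly more in every row), so General C never plays it.
On the remaining 2×2 (Top, Bottom vs C3, C4):
Let General R play Top with probability p. Expected payoff against C3: (-2)p + 5(1−p) = −7p + 5; against C4: (-1)p + (-4)(1−p) = 3p − 4.
Setting these equal: −7p + 5 = 3p − 4 ⇒ −10p = -9 ⇒ p = 9/10, and the value is (-7)·(9/10) + 5 = -13/10.
For General C: with q = P(C3), equating Top's and Bottom's payoffs gives −q − 1 = 9q − 4 ⇒ q = 3/10.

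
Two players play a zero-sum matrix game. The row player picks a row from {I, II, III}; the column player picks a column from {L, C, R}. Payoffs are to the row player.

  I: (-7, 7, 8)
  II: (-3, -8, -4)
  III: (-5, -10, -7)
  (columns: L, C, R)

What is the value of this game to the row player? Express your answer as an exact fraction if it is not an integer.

Row minima: I → -7, II → -8, III → -10; maximin = -7.
Column maxima: L → -3, C → 7, R → 8; minimax = -3.
-7 ≠ -3, so there is no saddle point; optimal play is mixed.
III is strictly dominated by II, so the row player never plays it.
R is strictly dominated by C (it gives the row player strictly more in every row), so the column player never plays it.
On the remaining 2×2 (I, II vs L, C):
Let the row player play I with probability p. Expected payoff against L: (-7)p + (-3)(1−p) = −4p − 3; against C: 7p + (-8)(1−p) = 15p − 8.
Setting these equal: −4p − 3 = 15p − 8 ⇒ −19p = -5 ⇒ p = 5/19, and the value is (-4)·(5/19) − 3 = -77/19.
For the column player: with q = P(L), equating I's and II's payoffs gives −14q + 7 = 5q − 8 ⇒ q = 15/19.

-77/19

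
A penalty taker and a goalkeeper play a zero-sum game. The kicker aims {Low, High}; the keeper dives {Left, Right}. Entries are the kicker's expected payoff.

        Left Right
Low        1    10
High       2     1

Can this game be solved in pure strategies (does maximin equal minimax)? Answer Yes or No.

Row minima: Low → 1, High → 1; maximin = 1.
Column maxima: Left → 2, Right → 10; minimax = 2.
1 ≠ 2, so no pure-strategy equilibrium exists.

No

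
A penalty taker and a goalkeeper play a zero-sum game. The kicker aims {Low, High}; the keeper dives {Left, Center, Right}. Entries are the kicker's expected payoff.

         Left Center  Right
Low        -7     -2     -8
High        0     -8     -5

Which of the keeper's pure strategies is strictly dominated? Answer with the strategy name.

Right holds the kicker's payoff strictly below Left in every row: -8 < -7, -5 < 0.
So Left is strictly dominated for the keeper.

Left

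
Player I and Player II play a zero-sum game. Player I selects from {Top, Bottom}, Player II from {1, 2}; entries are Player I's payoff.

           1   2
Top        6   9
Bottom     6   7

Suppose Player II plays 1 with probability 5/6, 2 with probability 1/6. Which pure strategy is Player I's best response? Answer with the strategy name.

Top

Expected payoff of Top: (5/6)·6 + (1/6)·9 = 13/2.
Expected payoff of Bottom: (5/6)·6 + (1/6)·7 = 37/6.
The largest is 13/2, so Player I's best response is Top.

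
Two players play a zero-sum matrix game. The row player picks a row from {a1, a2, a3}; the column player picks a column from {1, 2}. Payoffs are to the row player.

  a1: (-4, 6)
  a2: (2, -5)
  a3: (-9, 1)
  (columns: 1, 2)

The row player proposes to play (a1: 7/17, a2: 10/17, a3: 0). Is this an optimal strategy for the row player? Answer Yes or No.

Yes

Against 1 this mix gives (7/17)·(-4) + (10/17)·2 = -8/17.
Against 2 this mix gives (7/17)·6 + (10/17)·(-5) = -8/17.
All of the column player's active replies (1, 2) yield -8/17, and no column does worse for the row player. The mix makes the column player indifferent and guarantees -8/17, so it is optimal.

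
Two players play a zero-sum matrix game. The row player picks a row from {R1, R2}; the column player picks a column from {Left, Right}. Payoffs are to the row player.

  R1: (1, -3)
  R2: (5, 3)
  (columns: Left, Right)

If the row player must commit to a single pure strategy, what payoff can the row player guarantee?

Row minima: R1 → -3, R2 → 3.
The best of these is 3.

3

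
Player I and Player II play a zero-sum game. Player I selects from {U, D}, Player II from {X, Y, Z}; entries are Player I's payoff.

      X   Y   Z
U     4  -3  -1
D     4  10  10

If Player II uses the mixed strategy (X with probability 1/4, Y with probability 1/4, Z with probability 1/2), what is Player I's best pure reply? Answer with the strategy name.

D

Expected payoff of U: (1/4)·4 + (1/4)·(-3) + (1/2)·(-1) = -1/4.
Expected payoff of D: (1/4)·4 + (1/4)·10 + (1/2)·10 = 17/2.
The largest is 17/2, so Player I's best response is D.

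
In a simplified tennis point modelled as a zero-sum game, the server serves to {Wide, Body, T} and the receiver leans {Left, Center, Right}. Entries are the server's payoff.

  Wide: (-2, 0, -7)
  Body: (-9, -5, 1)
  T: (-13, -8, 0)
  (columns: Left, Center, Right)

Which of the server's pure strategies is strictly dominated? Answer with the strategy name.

T

Body gives a strictly higher payoff than T against every column: -9 > -13, -5 > -8, 1 > 0.
So T is strictly dominated and the server never plays it.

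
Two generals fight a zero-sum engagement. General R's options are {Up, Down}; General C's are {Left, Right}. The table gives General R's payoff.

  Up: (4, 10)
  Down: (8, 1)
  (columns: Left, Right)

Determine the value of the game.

Row minima: Up → 4, Down → 1; maximin = 4.
Column maxima: Left → 8, Right → 10; minimax = 8.
4 ≠ 8, so there is no saddle point; optimal play is mixed.
Let General R play Up with probability p. Expected payoff against Left: 4p + 8(1−p) = −4p + 8; against Right: 10p + 1(1−p) = 9p + 1.
Setting these equal: −4p + 8 = 9p + 1 ⇒ −13p = -7 ⇒ p = 7/13, and the value is (-4)·(7/13) + 8 = 76/13.
For General C: with q = P(Left), equating Up's and Down's payoffs gives −6q + 10 = 7q + 1 ⇒ q = 9/13.

76/13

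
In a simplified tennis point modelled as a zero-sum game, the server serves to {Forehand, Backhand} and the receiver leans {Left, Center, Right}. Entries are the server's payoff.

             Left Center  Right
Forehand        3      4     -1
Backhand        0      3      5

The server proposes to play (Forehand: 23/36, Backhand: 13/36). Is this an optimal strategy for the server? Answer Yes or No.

No

Against Left this mix gives (23/36)·3 + (13/36)·0 = 23/12.
Against Center this mix gives (23/36)·4 + (13/36)·3 = 131/36.
Against Right this mix gives (23/36)·(-1) + (13/36)·5 = 7/6.
The receiver will play Right, holding the server to 7/6. Shifting weight toward the row that does better against Right would raise this floor (the equalizing mix achieves 5/3 against both Right and Left), so the proposed strategy is not optimal.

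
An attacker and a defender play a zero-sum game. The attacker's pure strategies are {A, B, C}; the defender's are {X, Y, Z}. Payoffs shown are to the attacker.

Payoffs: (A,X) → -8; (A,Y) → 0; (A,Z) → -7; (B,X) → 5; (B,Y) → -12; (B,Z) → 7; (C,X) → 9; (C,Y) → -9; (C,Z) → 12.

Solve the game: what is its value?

-36/13

Row minima: A → -8, B → -12, C → -9; maximin = -8.
Column maxima: X → 9, Y → 0, Z → 12; minimax = 0.
-8 ≠ 0, so there is no saddle point; optimal play is mixed.
B is strictly dominated by C, so the attacker never plays it.
Z is strictly dominated by X (it gives the attacker strictly more in every row), so the defender never plays it.
On the remaining 2×2 (A, C vs X, Y):
Let the attacker play A with probability p. Expected payoff against X: (-8)p + 9(1−p) = −17p + 9; against Y: 0p + (-9)(1−p) = 9p − 9.
Setting these equal: −17p + 9 = 9p − 9 ⇒ −26p = -18 ⇒ p = 9/13, and the value is (-17)·(9/13) + 9 = -36/13.
For the defender: with q = P(X), equating A's and C's payoffs gives −8q = 18q − 9 ⇒ q = 9/26.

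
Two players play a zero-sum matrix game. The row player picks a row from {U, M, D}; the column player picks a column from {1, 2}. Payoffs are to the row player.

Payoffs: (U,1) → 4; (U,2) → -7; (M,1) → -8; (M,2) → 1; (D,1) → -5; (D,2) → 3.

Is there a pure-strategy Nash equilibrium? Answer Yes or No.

Row minima: U → -7, M → -8, D → -5; maximin = -5.
Column maxima: 1 → 4, 2 → 3; minimax = 3.
-5 ≠ 3, so no pure-strategy equilibrium exists.

No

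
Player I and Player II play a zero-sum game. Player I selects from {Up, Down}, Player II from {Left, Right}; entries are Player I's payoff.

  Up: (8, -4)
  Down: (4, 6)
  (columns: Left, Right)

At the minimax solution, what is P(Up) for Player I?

Row minima: Up → -4, Down → 4; maximin = 4.
Column maxima: Left → 8, Right → 6; minimax = 6.
4 ≠ 6, so there is no saddle point; optimal play is mixed.
Let Player I play Up with probability p. Expected payoff against Left: 8p + 4(1−p) = 4p + 4; against Right: (-4)p + 6(1−p) = −10p + 6.
Setting these equal: 4p + 4 = −10p + 6 ⇒ 14p = 2 ⇒ p = 1/7, and the value is (4)·(1/7) + 4 = 32/7.
For Player II: with q = P(Left), equating Up's and Down's payoffs gives 12q − 4 = −2q + 6 ⇒ q = 5/7.

1/7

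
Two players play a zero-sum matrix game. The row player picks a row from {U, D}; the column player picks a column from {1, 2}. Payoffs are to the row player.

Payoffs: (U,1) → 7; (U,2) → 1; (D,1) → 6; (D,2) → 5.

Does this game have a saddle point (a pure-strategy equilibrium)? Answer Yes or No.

Row minima: U → 1, D → 5; maximin = 5.
Column maxima: 1 → 7, 2 → 5; minimax = 5.
maximin = minimax = 5, so a saddle point exists.

Yes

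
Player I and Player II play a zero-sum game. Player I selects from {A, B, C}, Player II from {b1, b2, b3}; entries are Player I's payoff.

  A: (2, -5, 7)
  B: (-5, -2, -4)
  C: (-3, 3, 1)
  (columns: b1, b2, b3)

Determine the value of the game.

Row minima: A → -5, B → -5, C → -3; maximin = -3.
Column maxima: b1 → 2, b2 → 3, b3 → 7; minimax = 2.
-3 ≠ 2, so there is no saddle point; optimal play is mixed.
B is strictly dominated by C, so Player I never plays it.
b3 is strictly dominated by b1 (it gives Player I strictly more in every row), so Player II never plays it.
On the remaining 2×2 (A, C vs b1, b2):
Let Player I play A with probability p. Expected payoff against b1: 2p + (-3)(1−p) = 5p − 3; against b2: (-5)p + 3(1−p) = −8p + 3.
Setting these equal: 5p − 3 = −8p + 3 ⇒ 13p = 6 ⇒ p = 6/13, and the value is (5)·(6/13) − 3 = -9/13.
For Player II: with q = P(b1), equating A's and C's payoffs gives 7q − 5 = −6q + 3 ⇒ q = 8/13.

-9/13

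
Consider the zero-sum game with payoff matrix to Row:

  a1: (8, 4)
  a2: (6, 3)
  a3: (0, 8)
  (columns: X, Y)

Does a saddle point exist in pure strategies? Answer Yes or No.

Row minima: a1 → 4, a2 → 3, a3 → 0; maximin = 4.
Column maxima: X → 8, Y → 8; minimax = 8.
4 ≠ 8, so no pure-strategy equilibrium exists.

No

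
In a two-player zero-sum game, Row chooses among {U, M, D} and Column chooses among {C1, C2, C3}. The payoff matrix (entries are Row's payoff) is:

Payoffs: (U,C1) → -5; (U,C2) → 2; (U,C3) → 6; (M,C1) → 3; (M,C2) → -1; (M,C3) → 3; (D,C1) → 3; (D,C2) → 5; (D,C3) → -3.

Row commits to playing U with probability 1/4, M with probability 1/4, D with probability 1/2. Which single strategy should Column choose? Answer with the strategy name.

C3

If Column plays C1, Row's expected payoff is (1/4)·(-5) + (1/4)·3 + (1/2)·3 = 1.
If Column plays C2, Row's expected payoff is (1/4)·2 + (1/4)·(-1) + (1/2)·5 = 11/4.
If Column plays C3, Row's expected payoff is (1/4)·6 + (1/4)·3 + (1/2)·(-3) = 3/4.
Column minimizes Row's payoff; the smallest is 3/4, so the best response is C3.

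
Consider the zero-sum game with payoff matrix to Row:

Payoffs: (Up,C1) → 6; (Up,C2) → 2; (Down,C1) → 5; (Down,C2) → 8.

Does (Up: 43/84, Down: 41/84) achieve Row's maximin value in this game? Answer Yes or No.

No

Against C1 this mix gives (43/84)·6 + (41/84)·5 = 463/84.
Against C2 this mix gives (43/84)·2 + (41/84)·8 = 69/14.
Column will play C2, holding Row to 69/14. Shifting weight toward the row that does better against C2 would raise this floor (the equalizing mix achieves 38/7 against both C2 and C1), so the proposed strategy is not optimal.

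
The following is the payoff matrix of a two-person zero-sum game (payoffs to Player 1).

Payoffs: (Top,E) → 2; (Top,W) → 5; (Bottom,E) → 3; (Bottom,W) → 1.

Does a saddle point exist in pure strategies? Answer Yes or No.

Row minima: Top → 2, Bottom → 1; maximin = 2.
Column maxima: E → 3, W → 5; minimax = 3.
2 ≠ 3, so no pure-strategy equilibrium exists.

No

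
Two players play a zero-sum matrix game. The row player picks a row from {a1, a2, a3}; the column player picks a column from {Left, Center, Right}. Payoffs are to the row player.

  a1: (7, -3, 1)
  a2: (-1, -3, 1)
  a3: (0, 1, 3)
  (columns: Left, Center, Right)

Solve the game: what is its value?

7/11

Row minima: a1 → -3, a2 → -3, a3 → 0; maximin = 0.
Column maxima: Left → 7, Center → 1, Right → 3; minimax = 1.
0 ≠ 1, so there is no saddle point; optimal play is mixed.
a2 is strictly dominated by a3, so the row player never plays it.
Right is strictly dominated by Center (it gives the row player strictly more in every row), so the column player never plays it.
On the remaining 2×2 (a1, a3 vs Left, Center):
Let the row player play a1 with probability p. Expected payoff against Left: 7p + 0(1−p) = 7p; against Center: (-3)p + 1(1−p) = −4p + 1.
Setting these equal: 7p = −4p + 1 ⇒ 11p = 1 ⇒ p = 1/11, and the value is (7)·(1/11) = 7/11.
For the column player: with q = P(Left), equating a1's and a3's payoffs gives 10q − 3 = −q + 1 ⇒ q = 4/11.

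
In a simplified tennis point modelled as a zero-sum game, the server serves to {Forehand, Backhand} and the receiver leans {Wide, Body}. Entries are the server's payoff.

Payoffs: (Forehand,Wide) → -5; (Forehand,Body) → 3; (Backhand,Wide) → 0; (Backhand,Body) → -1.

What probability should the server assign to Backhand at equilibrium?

8/9

Row minima: Forehand → -5, Backhand → -1; maximin = -1.
Column maxima: Wide → 0, Body → 3; minimax = 0.
-1 ≠ 0, so there is no saddle point; optimal play is mixed.
Let the server play Forehand with probability p. Expected payoff against Wide: (-5)p + 0(1−p) = −5p; against Body: 3p + (-1)(1−p) = 4p − 1.
Setting these equal: −5p = 4p − 1 ⇒ −9p = -1 ⇒ p = 1/9, and the value is (-5)·(1/9) = -5/9.
For the receiver: with q = P(Wide), equating Forehand's and Backhand's payoffs gives −8q + 3 = q − 1 ⇒ q = 4/9.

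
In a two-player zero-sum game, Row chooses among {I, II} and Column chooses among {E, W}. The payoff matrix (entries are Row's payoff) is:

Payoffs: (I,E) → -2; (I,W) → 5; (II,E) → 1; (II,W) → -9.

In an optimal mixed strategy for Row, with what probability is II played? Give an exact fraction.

Row minima: I → -2, II → -9; maximin = -2.
Column maxima: E → 1, W → 5; minimax = 1.
-2 ≠ 1, so there is no saddle point; optimal play is mixed.
Let Row play I with probability p. Expected payoff against E: (-2)p + 1(1−p) = −3p + 1; against W: 5p + (-9)(1−p) = 14p − 9.
Setting these equal: −3p + 1 = 14p − 9 ⇒ −17p = -10 ⇒ p = 10/17, and the value is (-3)·(10/17) + 1 = -13/17.
For Column: with q = P(E), equating I's and II's payoffs gives −7q + 5 = 10q − 9 ⇒ q = 14/17.

7/17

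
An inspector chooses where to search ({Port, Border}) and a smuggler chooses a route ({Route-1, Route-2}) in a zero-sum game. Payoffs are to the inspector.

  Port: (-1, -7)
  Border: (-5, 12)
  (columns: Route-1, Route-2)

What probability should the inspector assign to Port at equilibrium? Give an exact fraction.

Row minima: Port → -7, Border → -5; maximin = -5.
Column maxima: Route-1 → -1, Route-2 → 12; minimax = -1.
-5 ≠ -1, so there is no saddle point; optimal play is mixed.
Let the inspector play Port with probability p. Expected payoff against Route-1: (-1)p + (-5)(1−p) = 4p − 5; against Route-2: (-7)p + 12(1−p) = −19p + 12.
Setting these equal: 4p − 5 = −19p + 12 ⇒ 23p = 17 ⇒ p = 17/23, and the value is (4)·(17/23) − 5 = -47/23.
For the smuggler: with q = P(Route-1), equating Port's and Border's payoffs gives 6q − 7 = −17q + 12 ⇒ q = 19/23.

17/23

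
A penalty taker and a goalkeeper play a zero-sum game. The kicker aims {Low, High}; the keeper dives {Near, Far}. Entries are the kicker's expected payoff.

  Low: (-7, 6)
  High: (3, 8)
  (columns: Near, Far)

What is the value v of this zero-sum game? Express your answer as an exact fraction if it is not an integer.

3

Row minima: Low → -7, High → 3; maximin = 3.
Column maxima: Near → 3, Far → 8; minimax = 3.
Since maximin = minimax = 3, there is a saddle point and the value is 3.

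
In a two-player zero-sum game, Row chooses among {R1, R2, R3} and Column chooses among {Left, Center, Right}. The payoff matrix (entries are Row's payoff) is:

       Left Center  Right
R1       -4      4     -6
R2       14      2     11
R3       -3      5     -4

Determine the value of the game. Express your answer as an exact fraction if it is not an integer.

Row minima: R1 → -6, R2 → 2, R3 → -4; maximin = 2.
Column maxima: Left → 14, Center → 5, Right → 11; minimax = 5.
2 ≠ 5, so there is no saddle point; optimal play is mixed.
R1 is strictly dominated by R3, so Row never plays it.
Left is strictly dominated by Right (it gives Row strictly more in every row), so Column never plays it.
On the remaining 2×2 (R2, R3 vs Center, Right):
Let Row play R2 with probability p. Expected payoff against Center: 2p + 5(1−p) = −3p + 5; against Right: 11p + (-4)(1−p) = 15p − 4.
Setting these equal: −3p + 5 = 15p − 4 ⇒ −18p = -9 ⇒ p = 1/2, and the value is (-3)·(1/2) + 5 = 7/2.
For Column: with q = P(Center), equating R2's and R3's payoffs gives −9q + 11 = 9q − 4 ⇒ q = 5/6.

7/2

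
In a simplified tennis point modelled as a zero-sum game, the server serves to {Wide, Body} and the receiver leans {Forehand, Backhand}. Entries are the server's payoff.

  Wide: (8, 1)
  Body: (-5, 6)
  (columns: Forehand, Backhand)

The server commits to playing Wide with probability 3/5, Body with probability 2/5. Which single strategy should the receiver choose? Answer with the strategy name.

Forehand

If the receiver plays Forehand, the server's expected payoff is (3/5)·8 + (2/5)·(-5) = 14/5.
If the receiver plays Backhand, the server's expected payoff is (3/5)·1 + (2/5)·6 = 3.
The receiver minimizes the server's payoff; the smallest is 14/5, so the best response is Forehand.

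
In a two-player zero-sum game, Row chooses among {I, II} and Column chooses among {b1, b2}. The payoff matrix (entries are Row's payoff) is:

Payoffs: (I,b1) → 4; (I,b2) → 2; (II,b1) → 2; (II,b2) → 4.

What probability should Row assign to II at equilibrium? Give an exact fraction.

1/2

Row minima: I → 2, II → 2; maximin = 2.
Column maxima: b1 → 4, b2 → 4; minimax = 4.
2 ≠ 4, so there is no saddle point; optimal play is mixed.
Let Row play I with probability p. Expected payoff against b1: 4p + 2(1−p) = 2p + 2; against b2: 2p + 4(1−p) = −2p + 4.
Setting these equal: 2p + 2 = −2p + 4 ⇒ 4p = 2 ⇒ p = 1/2, and the value is (2)·(1/2) + 2 = 3.
For Column: with q = P(b1), equating I's and II's payoffs gives 2q + 2 = −2q + 4 ⇒ q = 1/2.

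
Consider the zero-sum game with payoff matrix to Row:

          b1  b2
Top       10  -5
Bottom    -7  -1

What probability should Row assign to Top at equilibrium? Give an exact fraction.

2/7

Row minima: Top → -5, Bottom → -7; maximin = -5.
Column maxima: b1 → 10, b2 → -1; minimax = -1.
-5 ≠ -1, so there is no saddle point; optimal play is mixed.
Let Row play Top with probability p. Expected payoff against b1: 10p + (-7)(1−p) = 17p − 7; against b2: (-5)p + (-1)(1−p) = −4p − 1.
Setting these equal: 17p − 7 = −4p − 1 ⇒ 21p = 6 ⇒ p = 2/7, and the value is (17)·(2/7) − 7 = -15/7.
For Column: with q = P(b1), equating Top's and Bottom's payoffs gives 15q − 5 = −6q − 1 ⇒ q = 4/21.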